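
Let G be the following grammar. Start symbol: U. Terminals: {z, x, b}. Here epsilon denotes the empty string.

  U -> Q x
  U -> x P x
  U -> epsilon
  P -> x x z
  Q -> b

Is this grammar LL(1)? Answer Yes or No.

Yes

FIRST(U) = {epsilon, b, x}
FIRST(P) = {x}
FIRST(Q) = {b}
FOLLOW(U) = {$}
FOLLOW(P) = {x}
FOLLOW(Q) = {x}
Each cell of M receives at most one production.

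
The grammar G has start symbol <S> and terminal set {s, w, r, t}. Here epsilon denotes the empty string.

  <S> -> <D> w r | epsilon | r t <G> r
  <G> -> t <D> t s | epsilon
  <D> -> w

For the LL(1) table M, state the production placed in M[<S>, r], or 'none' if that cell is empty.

FIRST(<G>) = {epsilon, t}
FIRST(<D>) = {w}
FIRST(<S>) = {epsilon, r, w}  (via <D> w r)
FOLLOW(<S>) includes $ since <S> is the start symbol.
FOLLOW(<S>): <S> appears on no right-hand side. Thus FOLLOW(<S>) = {$}.
For <S> -> <D> w r: FIRST(<D> w r) = {w}, so it goes in M[<S>, t] for t ∈ {w}.
For <S> -> epsilon: FIRST(epsilon) = {epsilon}, so it goes in M[<S>, t] for t ∈ {}; since epsilon ∈ FIRST, also for every t ∈ FOLLOW(<S>) = {$}.
For <S> -> r t <G> r: FIRST(r t <G> r) = {r}, so it goes in M[<S>, t] for t ∈ {r}.

<S> -> r t <G> r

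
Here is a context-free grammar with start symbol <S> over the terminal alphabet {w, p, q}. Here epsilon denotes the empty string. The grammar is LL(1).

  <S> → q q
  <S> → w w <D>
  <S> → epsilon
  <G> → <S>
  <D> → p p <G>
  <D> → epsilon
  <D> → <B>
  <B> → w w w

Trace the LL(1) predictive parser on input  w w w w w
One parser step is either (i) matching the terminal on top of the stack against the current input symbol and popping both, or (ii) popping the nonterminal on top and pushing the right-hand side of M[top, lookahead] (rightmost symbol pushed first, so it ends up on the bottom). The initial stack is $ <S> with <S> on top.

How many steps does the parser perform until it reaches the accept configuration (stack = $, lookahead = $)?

8

step 1: stack=$ <S>  input=w w w w w $  — expand <S> → w w <D>
step 2: stack=$ <D> w w  input=w w w w w $  — match w
step 3: stack=$ <D> w  input=w w w w $  — match w
step 4: stack=$ <D>  input=w w w $  — expand <D> → <B>
step 5: stack=$ <B>  input=w w w $  — expand <B> → w w w
step 6: stack=$ w w w  input=w w w $  — match w
step 7: stack=$ w w  input=w w $  — match w
step 8: stack=$ w  input=w $  — match w
Accept reached after 8 steps.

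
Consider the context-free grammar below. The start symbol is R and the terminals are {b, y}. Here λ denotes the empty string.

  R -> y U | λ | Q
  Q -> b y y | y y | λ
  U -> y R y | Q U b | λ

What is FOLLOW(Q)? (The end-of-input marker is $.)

{$, b, y}

FIRST(Q) = {λ, b, y}
FIRST(R) = {λ, b, y}  (via Q)
FIRST(U) = {λ, b, y}  (via Q U b)
FOLLOW(R) includes $ since R is the start symbol.
FOLLOW(R): in U->y R y, R is followed by y with FIRST {y}. Thus FOLLOW(R) = {$, y}.
FOLLOW(Q): in R->Q, the suffix after Q is empty, so FOLLOW(Q) ⊇ FOLLOW(R) = {$, y}; in U->Q U b, Q is followed by U b with FIRST {b, y}. Thus FOLLOW(Q) = {$, b, y}.
FOLLOW(U): in R->y U, the suffix after U is empty, so FOLLOW(U) ⊇ FOLLOW(R) = {$, y}; in U->Q U b, U is followed by b with FIRST {b}. Thus FOLLOW(U) = {$, b, y}.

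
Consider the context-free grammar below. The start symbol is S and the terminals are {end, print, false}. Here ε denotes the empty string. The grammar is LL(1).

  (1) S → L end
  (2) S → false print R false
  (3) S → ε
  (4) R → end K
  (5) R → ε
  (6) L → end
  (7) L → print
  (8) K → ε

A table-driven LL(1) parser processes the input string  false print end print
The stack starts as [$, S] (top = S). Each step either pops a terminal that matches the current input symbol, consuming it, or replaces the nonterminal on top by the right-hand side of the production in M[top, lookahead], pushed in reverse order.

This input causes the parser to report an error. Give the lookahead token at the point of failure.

     Stack                  Input                    Action
  1  $ S                    false print end print $  expand S → false print R false
  2  $ false R print false  false print end print $  match false
  3  $ false R print        print end print $        match print
  4  $ false R              end print $              expand R → end K
  5  $ false K end          end print $              match end
  6  $ false K              print $                  error: M[K, print] is empty

print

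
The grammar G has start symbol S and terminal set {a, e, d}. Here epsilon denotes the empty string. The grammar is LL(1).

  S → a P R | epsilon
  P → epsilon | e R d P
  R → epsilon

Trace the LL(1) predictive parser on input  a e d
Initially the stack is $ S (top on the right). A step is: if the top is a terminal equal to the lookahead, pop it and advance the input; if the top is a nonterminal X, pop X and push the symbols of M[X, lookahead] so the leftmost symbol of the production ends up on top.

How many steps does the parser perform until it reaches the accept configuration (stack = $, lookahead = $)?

8

step 1: stack=$ S  input=a e d $  — expand S → a P R
step 2: stack=$ R P a  input=a e d $  — match a
step 3: stack=$ R P  input=e d $  — expand P → e R d P
step 4: stack=$ R P d R e  input=e d $  — match e
step 5: stack=$ R P d R  input=d $  — expand R → epsilon
step 6: stack=$ R P d  input=d $  — match d
step 7: stack=$ R P  input=$  — expand P → epsilon
step 8: stack=$ R  input=$  — expand R → epsilon
Accept reached after 8 steps.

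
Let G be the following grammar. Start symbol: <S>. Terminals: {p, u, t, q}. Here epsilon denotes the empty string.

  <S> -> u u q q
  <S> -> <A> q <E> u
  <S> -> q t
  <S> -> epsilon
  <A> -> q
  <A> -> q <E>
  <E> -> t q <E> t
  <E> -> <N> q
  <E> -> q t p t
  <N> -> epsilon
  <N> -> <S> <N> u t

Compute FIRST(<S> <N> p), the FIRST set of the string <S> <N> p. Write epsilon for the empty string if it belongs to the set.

FIRST(<A>) = {q}
FIRST(<S>) = {epsilon, q, u}  (via <A> q <E> u)
FIRST(<N>) = {epsilon, q, u}  (via <S> <N> u t)
FIRST(<E>) = {q, t, u}  (via <N> q)
FIRST(<S> <N> p): take FIRST of each symbol in turn, carrying on past any symbol whose FIRST contains epsilon; result {p, q, u}.

{p, q, u}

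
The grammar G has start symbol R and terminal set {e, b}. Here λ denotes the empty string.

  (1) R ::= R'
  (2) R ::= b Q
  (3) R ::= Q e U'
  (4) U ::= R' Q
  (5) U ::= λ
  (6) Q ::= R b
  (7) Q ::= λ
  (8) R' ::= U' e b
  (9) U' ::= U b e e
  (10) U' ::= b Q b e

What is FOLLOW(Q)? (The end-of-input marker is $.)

{$, b, e}

FIRST(R): from R::=R' we get {b}; from R::=b Q we get {b}; from R::=Q e U' we get {b, e}. So FIRST(R) = {b, e}.
FIRST(Q): from Q::=R b we get {b, e}; from Q::=λ we get {λ}. So FIRST(Q) = {λ, b, e}.
FIRST(U): from U::=R' Q we get {b}; from U::=λ we get {λ}. So FIRST(U) = {λ, b}.
FIRST(U'): from U'::=U b e e we get {b}; from U'::=b Q b e we get {b}. So FIRST(U') = {b}.
FIRST(R'): from R'::=U' e b we get {b}. So FIRST(R') = {b}.
FOLLOW(R) includes $ since R is the start symbol.
FOLLOW(R): in Q::=R b, R is followed by b with FIRST {b}. Thus FOLLOW(R) = {$, b}.
FOLLOW(U): in U'::=U b e e, U is followed by b e e with FIRST {b}. Thus FOLLOW(U) = {b}.
FOLLOW(Q): in R::=b Q, the suffix after Q is empty, so FOLLOW(Q) ⊇ FOLLOW(R) = {$, b}; in R::=Q e U', Q is followed by e U' with FIRST {e}; in U::=R' Q, the suffix after Q is empty, so FOLLOW(Q) ⊇ FOLLOW(U) = {b}; in U'::=b Q b e, Q is followed by b e with FIRST {b}. Thus FOLLOW(Q) = {$, b, e}.
FOLLOW(R'): in R::=R', the suffix after R' is empty, so FOLLOW(R') ⊇ FOLLOW(R) = {$, b}; in U::=R' Q, R' is followed by Q with FIRST {λ, b, e}; in U::=R' Q, the suffix after R' is nullable, so FOLLOW(R') ⊇ FOLLOW(U) = {b}. Thus FOLLOW(R') = {$, b, e}.
FOLLOW(U'): in R::=Q e U', the suffix after U' is empty, so FOLLOW(U') ⊇ FOLLOW(R) = {$, b}; in R'::=U' e b, U' is followed by e b with FIRST {e}. Thus FOLLOW(U') = {$, b, e}.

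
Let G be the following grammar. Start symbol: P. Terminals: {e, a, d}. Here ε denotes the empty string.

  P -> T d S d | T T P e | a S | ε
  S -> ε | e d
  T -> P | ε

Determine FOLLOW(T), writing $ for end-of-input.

FIRST(S): from S->ε we get {ε}; from S->e d we get {e}. So FIRST(S) = {ε, e}.
FIRST(P): from P->T d S d we get {a, d, e}; from P->T T P e we get {a, d, e}; from P->a S we get {a}; from P->ε we get {ε}. So FIRST(P) = {ε, a, d, e}.
FIRST(T): from T->P we get {ε, a, d, e}; from T->ε we get {ε}. So FIRST(T) = {ε, a, d, e}.
FOLLOW(P) includes $ since P is the start symbol.
FOLLOW(T): in P->T d S d, T is followed by d S d with FIRST {d}; in P->T T P e (occurrence 1), T is followed by T P e with FIRST {a, d, e}; in P->T T P e (occurrence 2), T is followed by P e with FIRST {a, d, e}. Thus FOLLOW(T) = {a, d, e}.
FOLLOW(P): in P->T T P e, P is followed by e with FIRST {e}; in T->P, the suffix after P is empty, so FOLLOW(P) ⊇ FOLLOW(T) = {a, d, e}. Thus FOLLOW(P) = {$, a, d, e}.
FOLLOW(S): in P->T d S d, S is followed by d with FIRST {d}; in P->a S, the suffix after S is empty, so FOLLOW(S) ⊇ FOLLOW(P) = {$, a, d, e}. Thus FOLLOW(S) = {$, a, d, e}.

{a, d, e}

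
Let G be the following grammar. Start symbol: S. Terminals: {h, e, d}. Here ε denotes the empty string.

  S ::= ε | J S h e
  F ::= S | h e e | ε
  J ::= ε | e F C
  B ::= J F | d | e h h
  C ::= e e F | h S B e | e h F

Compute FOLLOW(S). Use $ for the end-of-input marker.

{$, d, e, h}

FIRST(J) = {ε, e}
FIRST(C) = {e, h}
FIRST(S) = {ε, e, h}  (via J S h e)
FIRST(F) = {ε, e, h}  (via S)
FIRST(B) = {ε, d, e, h}  (via J F)
FOLLOW(S) includes $ since S is the start symbol.
FOLLOW(B): in C::=h S B e, B is followed by e with FIRST {e}. Thus FOLLOW(B) = {e}.
FOLLOW(J): in S::=J S h e, J is followed by S h e with FIRST {e, h}; in B::=J F, J is followed by F with FIRST {ε, e, h}; in B::=J F, the suffix after J is nullable, so FOLLOW(J) ⊇ FOLLOW(B) = {e}. Thus FOLLOW(J) = {e, h}.
FOLLOW(C): in J::=e F C, the suffix after C is empty, so FOLLOW(C) ⊇ FOLLOW(J) = {e, h}. Thus FOLLOW(C) = {e, h}.
FOLLOW(F): in J::=e F C, F is followed by C with FIRST {e, h}; in B::=J F, the suffix after F is empty, so FOLLOW(F) ⊇ FOLLOW(B) = {e}; in C::=e e F, the suffix after F is empty, so FOLLOW(F) ⊇ FOLLOW(C) = {e, h}; in C::=e h F, the suffix after F is empty, so FOLLOW(F) ⊇ FOLLOW(C) = {e, h}. Thus FOLLOW(F) = {e, h}.
FOLLOW(S): in S::=J S h e, S is followed by h e with FIRST {h}; in F::=S, the suffix after S is empty, so FOLLOW(S) ⊇ FOLLOW(F) = {e, h}; in C::=h S B e, S is followed by B e with FIRST {d, e, h}. Thus FOLLOW(S) = {$, d, e, h}.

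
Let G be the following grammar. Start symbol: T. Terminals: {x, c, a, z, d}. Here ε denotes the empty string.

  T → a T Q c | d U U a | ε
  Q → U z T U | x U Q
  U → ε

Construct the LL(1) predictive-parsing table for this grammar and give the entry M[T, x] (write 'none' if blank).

FIRST(T) = {ε, a, d}
FIRST(U) = {ε}
FIRST(Q) = {x, z}  (via U z T U)
FOLLOW(T) includes $ since T is the start symbol.
FOLLOW(Q): in T→a T Q c, Q is followed by c with FIRST {c}; in Q→x U Q, the suffix after Q is empty (adds nothing new). Thus FOLLOW(Q) = {c}.
FOLLOW(T): in T→a T Q c, T is followed by Q c with FIRST {x, z}; in Q→U z T U, T is followed by U with FIRST {ε}; in Q→U z T U, the suffix after T is nullable, so FOLLOW(T) ⊇ FOLLOW(Q) = {c}. Thus FOLLOW(T) = {$, c, x, z}.
For T → a T Q c: FIRST(a T Q c) = {a}, so it goes in M[T, t] for t ∈ {a}.
For T → d U U a: FIRST(d U U a) = {d}, so it goes in M[T, t] for t ∈ {d}.
For T → ε: FIRST(ε) = {ε}, so it goes in M[T, t] for t ∈ {}; since ε ∈ FIRST, also for every t ∈ FOLLOW(T) = {$, c, x, z}.

T → ε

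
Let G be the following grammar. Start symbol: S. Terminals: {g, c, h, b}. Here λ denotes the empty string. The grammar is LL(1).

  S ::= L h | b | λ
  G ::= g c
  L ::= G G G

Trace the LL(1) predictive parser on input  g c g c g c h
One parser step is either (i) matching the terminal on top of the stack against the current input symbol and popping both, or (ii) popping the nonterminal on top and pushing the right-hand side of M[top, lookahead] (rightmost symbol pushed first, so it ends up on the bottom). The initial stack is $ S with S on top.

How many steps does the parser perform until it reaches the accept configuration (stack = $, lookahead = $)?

12

step 1: stack=$ S  input=g c g c g c h $  — expand S ::= L h
step 2: stack=$ h L  input=g c g c g c h $  — expand L ::= G G G
step 3: stack=$ h G G G  input=g c g c g c h $  — expand G ::= g c
step 4: stack=$ h G G c g  input=g c g c g c h $  — match g
step 5: stack=$ h G G c  input=c g c g c h $  — match c
step 6: stack=$ h G G  input=g c g c h $  — expand G ::= g c
step 7: stack=$ h G c g  input=g c g c h $  — match g
step 8: stack=$ h G c  input=c g c h $  — match c
step 9: stack=$ h G  input=g c h $  — expand G ::= g c
step 10: stack=$ h c g  input=g c h $  — match g
step 11: stack=$ h c  input=c h $  — match c
step 12: stack=$ h  input=h $  — match h
Accept reached after 12 steps.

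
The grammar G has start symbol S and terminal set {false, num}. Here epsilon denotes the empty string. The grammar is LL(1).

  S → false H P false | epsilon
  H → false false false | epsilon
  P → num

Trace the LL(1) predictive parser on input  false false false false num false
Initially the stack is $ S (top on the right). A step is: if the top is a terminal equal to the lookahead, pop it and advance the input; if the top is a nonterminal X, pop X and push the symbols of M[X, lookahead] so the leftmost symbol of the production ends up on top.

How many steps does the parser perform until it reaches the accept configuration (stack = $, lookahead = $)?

     Stack                        Input                                Action
  1  $ S                          false false false false num false $  expand S → false H P false
  2  $ false P H false            false false false false num false $  match false
  3  $ false P H                  false false false num false $        expand H → false false false
  4  $ false P false false false  false false false num false $        match false
  5  $ false P false false        false false num false $              match false
  6  $ false P false              false num false $                    match false
  7  $ false P                    num false $                          expand P → num
  8  $ false num                  num false $                          match num
  9  $ false                      false $                              match false
Accept reached after 9 steps.

9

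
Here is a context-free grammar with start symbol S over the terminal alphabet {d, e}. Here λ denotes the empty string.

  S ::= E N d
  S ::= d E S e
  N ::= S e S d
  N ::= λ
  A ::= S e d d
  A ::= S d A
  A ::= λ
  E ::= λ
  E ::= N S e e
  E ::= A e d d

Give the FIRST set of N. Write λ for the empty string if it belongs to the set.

{λ, d, e}

FIRST(S) = {d, e}  (via E N d)
FIRST(N) = {λ, d, e}  (via S e S d)
FIRST(A) = {λ, d, e}  (via S e d d, S d A)
FIRST(E) = {λ, d, e}  (via N S e e, A e d d)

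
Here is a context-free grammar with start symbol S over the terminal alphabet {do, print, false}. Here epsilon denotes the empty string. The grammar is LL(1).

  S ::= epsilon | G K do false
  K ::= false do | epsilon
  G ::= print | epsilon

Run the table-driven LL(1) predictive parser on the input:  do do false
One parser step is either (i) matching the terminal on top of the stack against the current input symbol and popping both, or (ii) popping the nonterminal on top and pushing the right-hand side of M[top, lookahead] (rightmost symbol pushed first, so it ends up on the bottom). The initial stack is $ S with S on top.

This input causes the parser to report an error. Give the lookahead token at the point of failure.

do

     Stack           Input          Action
  1  $ S             do do false $  expand S ::= G K do false
  2  $ false do K G  do do false $  expand G ::= epsilon
  3  $ false do K    do do false $  expand K ::= epsilon
  4  $ false do      do do false $  match do
  5  $ false         do false $     error: top is terminal false but lookahead is do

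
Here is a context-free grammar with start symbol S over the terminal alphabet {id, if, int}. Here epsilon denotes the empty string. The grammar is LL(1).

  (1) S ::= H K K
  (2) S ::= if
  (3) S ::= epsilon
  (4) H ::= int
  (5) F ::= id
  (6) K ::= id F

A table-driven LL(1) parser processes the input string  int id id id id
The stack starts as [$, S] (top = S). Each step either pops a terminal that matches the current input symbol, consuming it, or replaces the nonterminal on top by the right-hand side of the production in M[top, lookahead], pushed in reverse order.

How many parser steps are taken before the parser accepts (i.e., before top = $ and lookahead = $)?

step 1: stack=$ S  input=int id id id id $  — expand S ::= H K K
step 2: stack=$ K K H  input=int id id id id $  — expand H ::= int
step 3: stack=$ K K int  input=int id id id id $  — match int
step 4: stack=$ K K  input=id id id id $  — expand K ::= id F
step 5: stack=$ K F id  input=id id id id $  — match id
step 6: stack=$ K F  input=id id id $  — expand F ::= id
step 7: stack=$ K id  input=id id id $  — match id
step 8: stack=$ K  input=id id $  — expand K ::= id F
step 9: stack=$ F id  input=id id $  — match id
step 10: stack=$ F  input=id $  — expand F ::= id
step 11: stack=$ id  input=id $  — match id
Accept reached after 11 steps.

11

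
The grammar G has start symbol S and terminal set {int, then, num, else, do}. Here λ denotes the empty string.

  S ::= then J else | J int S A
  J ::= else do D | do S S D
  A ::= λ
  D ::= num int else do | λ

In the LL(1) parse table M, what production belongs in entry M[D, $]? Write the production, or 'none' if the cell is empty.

none

FIRST(J) = {do, else}
FIRST(A) = {λ}
FIRST(D) = {λ, num}
FIRST(S) = {do, else, then}  (via J int S A)
FOLLOW(S) includes $ since S is the start symbol.
FOLLOW(J): in S::=then J else, J is followed by else with FIRST {else}; in S::=J int S A, J is followed by int S A with FIRST {int}. Thus FOLLOW(J) = {else, int}.
FOLLOW(D): in J::=else do D, the suffix after D is empty, so FOLLOW(D) ⊇ FOLLOW(J) = {else, int}; in J::=do S S D, the suffix after D is empty, so FOLLOW(D) ⊇ FOLLOW(J) = {else, int}. Thus FOLLOW(D) = {else, int}.
For D ::= num int else do: FIRST(num int else do) = {num}, so it goes in M[D, t] for t ∈ {num}.
For D ::= λ: FIRST(λ) = {λ}, so it goes in M[D, t] for t ∈ {}; since λ ∈ FIRST, also for every t ∈ FOLLOW(D) = {else, int}.
None of these place a production in M[D, $].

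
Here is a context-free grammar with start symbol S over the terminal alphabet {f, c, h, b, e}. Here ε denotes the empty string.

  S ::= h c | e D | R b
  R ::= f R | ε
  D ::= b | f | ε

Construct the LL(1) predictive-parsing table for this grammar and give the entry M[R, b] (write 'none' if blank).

R ::= ε

FIRST(R) = {ε, f}
FIRST(D) = {ε, b, f}
FIRST(S) = {b, e, f, h}  (via R b)
FOLLOW(S) includes $ since S is the start symbol.
FOLLOW(R): in S::=R b, R is followed by b with FIRST {b}; in R::=f R, the suffix after R is empty (adds nothing new). Thus FOLLOW(R) = {b}.
For R ::= f R: FIRST(f R) = {f}, so it goes in M[R, t] for t ∈ {f}.
For R ::= ε: FIRST(ε) = {ε}, so it goes in M[R, t] for t ∈ {}; since ε ∈ FIRST, also for every t ∈ FOLLOW(R) = {b}.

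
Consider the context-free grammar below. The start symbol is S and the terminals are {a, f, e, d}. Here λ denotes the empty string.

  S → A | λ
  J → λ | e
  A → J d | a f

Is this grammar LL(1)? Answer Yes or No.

Yes

FIRST(S) = {λ, a, d, e}
FIRST(J) = {λ, e}
FIRST(A) = {a, d, e}
FOLLOW(S) = {$}
FOLLOW(J) = {d}
FOLLOW(A) = {$}
Each cell of M receives at most one production.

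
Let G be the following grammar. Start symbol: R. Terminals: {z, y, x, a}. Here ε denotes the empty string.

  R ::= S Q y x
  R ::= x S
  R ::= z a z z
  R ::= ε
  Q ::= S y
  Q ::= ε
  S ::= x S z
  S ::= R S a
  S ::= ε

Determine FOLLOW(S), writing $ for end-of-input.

{$, a, x, y, z}

FIRST(R) = {ε, a, x, y, z}  (via S Q y x)
FIRST(S) = {ε, a, x, y, z}  (via R S a)
FIRST(Q) = {ε, a, x, y, z}  (via S y)
FOLLOW(R) includes $ since R is the start symbol.
FOLLOW(R): in S::=R S a, R is followed by S a with FIRST {a, x, y, z}. Thus FOLLOW(R) = {$, a, x, y, z}.
FOLLOW(Q): in R::=S Q y x, Q is followed by y x with FIRST {y}. Thus FOLLOW(Q) = {y}.
FOLLOW(S): in R::=S Q y x, S is followed by Q y x with FIRST {a, x, y, z}; in R::=x S, the suffix after S is empty, so FOLLOW(S) ⊇ FOLLOW(R) = {$, a, x, y, z}; in Q::=S y, S is followed by y with FIRST {y}; in S::=x S z, S is followed by z with FIRST {z}; in S::=R S a, S is followed by a with FIRST {a}. Thus FOLLOW(S) = {$, a, x, y, z}.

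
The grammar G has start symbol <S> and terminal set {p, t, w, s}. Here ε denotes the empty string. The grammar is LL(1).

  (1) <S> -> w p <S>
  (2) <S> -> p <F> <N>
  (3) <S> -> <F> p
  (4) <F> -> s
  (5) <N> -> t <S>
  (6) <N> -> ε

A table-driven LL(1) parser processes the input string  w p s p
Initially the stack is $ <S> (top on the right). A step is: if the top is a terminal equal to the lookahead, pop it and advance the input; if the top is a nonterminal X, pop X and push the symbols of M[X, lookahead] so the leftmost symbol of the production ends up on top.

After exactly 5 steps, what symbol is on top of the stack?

s

     Stack      Input      Action
  1  $ <S>      w p s p $  expand <S> -> w p <S>
  2  $ <S> p w  w p s p $  match w
  3  $ <S> p    p s p $    match p
  4  $ <S>      s p $      expand <S> -> <F> p
  5  $ p <F>    s p $      expand <F> -> s
Stack after step 5: $ p s (top = s).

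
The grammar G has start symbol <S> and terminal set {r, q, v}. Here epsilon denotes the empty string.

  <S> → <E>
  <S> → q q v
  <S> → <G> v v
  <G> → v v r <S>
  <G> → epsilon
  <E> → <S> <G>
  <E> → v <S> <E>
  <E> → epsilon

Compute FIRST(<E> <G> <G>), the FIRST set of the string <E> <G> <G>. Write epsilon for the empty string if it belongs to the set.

FIRST(<G>): from <G>→v v r <S> we get {v}; from <G>→epsilon we get {epsilon}. So FIRST(<G>) = {epsilon, v}.
FIRST(<S>): from <S>→<E> we get {epsilon, q, v}; from <S>→q q v we get {q}; from <S>→<G> v v we get {v}. So FIRST(<S>) = {epsilon, q, v}.
FIRST(<E>): from <E>→<S> <G> we get {epsilon, q, v}; from <E>→v <S> <E> we get {v}; from <E>→epsilon we get {epsilon}. So FIRST(<E>) = {epsilon, q, v}.
FIRST(<E> <G> <G>): take FIRST of each symbol in turn, carrying on past any symbol whose FIRST contains epsilon; result {epsilon, q, v}.

{epsilon, q, v}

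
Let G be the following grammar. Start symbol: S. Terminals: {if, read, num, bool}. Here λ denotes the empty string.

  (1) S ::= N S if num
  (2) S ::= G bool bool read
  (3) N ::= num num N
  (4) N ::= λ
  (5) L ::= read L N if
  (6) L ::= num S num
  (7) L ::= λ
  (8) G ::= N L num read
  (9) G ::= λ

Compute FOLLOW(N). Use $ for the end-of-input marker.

FIRST(N): from N::=num num N we get {num}; from N::=λ we get {λ}. So FIRST(N) = {λ, num}.
FIRST(L): from L::=read L N if we get {read}; from L::=num S num we get {num}; from L::=λ we get {λ}. So FIRST(L) = {λ, num, read}.
FIRST(G): from G::=N L num read we get {num, read}; from G::=λ we get {λ}. So FIRST(G) = {λ, num, read}.
FIRST(S): from S::=N S if num we get {bool, num, read}; from S::=G bool bool read we get {bool, num, read}. So FIRST(S) = {bool, num, read}.
FOLLOW(S) includes $ since S is the start symbol.
FOLLOW(S): in S::=N S if num, S is followed by if num with FIRST {if}; in L::=num S num, S is followed by num with FIRST {num}. Thus FOLLOW(S) = {$, if, num}.
FOLLOW(N): in S::=N S if num, N is followed by S if num with FIRST {bool, num, read}; in N::=num num N, the suffix after N is empty (adds nothing new); in L::=read L N if, N is followed by if with FIRST {if}; in G::=N L num read, N is followed by L num read with FIRST {num, read}. Thus FOLLOW(N) = {bool, if, num, read}.
FOLLOW(L): in L::=read L N if, L is followed by N if with FIRST {if, num}; in G::=N L num read, L is followed by num read with FIRST {num}. Thus FOLLOW(L) = {if, num}.
FOLLOW(G): in S::=G bool bool read, G is followed by bool bool read with FIRST {bool}. Thus FOLLOW(G) = {bool}.

{bool, if, num, read}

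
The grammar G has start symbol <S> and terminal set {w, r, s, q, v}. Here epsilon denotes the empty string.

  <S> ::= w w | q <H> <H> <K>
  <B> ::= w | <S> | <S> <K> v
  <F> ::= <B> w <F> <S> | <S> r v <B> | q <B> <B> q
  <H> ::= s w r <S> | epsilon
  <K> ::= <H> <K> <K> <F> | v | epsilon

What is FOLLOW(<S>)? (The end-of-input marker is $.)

{$, q, r, s, v, w}

FIRST(<S>) = {q, w}
FIRST(<H>) = {epsilon, s}
FIRST(<B>) = {q, w}  (via <S>, <S> <K> v)
FIRST(<F>) = {q, w}  (via <B> w <F> <S>, <S> r v <B>)
FIRST(<K>) = {epsilon, q, s, v, w}  (via <H> <K> <K> <F>)
FOLLOW(<S>) includes $ since <S> is the start symbol.
FOLLOW(<S>): in <B>::=<S>, the suffix after <S> is empty, so FOLLOW(<S>) ⊇ FOLLOW(<B>) = {$, q, r, s, v, w}; in <B>::=<S> <K> v, <S> is followed by <K> v with FIRST {q, s, v, w}; in <F>::=<B> w <F> <S>, the suffix after <S> is empty, so FOLLOW(<S>) ⊇ FOLLOW(<F>) = {$, q, r, s, v, w}; in <F>::=<S> r v <B>, <S> is followed by r v <B> with FIRST {r}; in <H>::=s w r <S>, the suffix after <S> is empty, so FOLLOW(<S>) ⊇ FOLLOW(<H>) = {$, q, r, s, v, w}. Thus FOLLOW(<S>) = {$, q, r, s, v, w}.
FOLLOW(<H>): in <S>::=q <H> <H> <K> (occurrence 1), <H> is followed by <H> <K> with FIRST {epsilon, q, s, v, w}; in <S>::=q <H> <H> <K> (occurrence 1), the suffix after <H> is nullable, so FOLLOW(<H>) ⊇ FOLLOW(<S>) = {$, q, r, s, v, w}; in <S>::=q <H> <H> <K> (occurrence 2), <H> is followed by <K> with FIRST {epsilon, q, s, v, w}; in <S>::=q <H> <H> <K> (occurrence 2), the suffix after <H> is nullable, so FOLLOW(<H>) ⊇ FOLLOW(<S>) = {$, q, r, s, v, w}; in <K>::=<H> <K> <K> <F>, <H> is followed by <K> <K> <F> with FIRST {q, s, v, w}. Thus FOLLOW(<H>) = {$, q, r, s, v, w}.
FOLLOW(<K>): in <S>::=q <H> <H> <K>, the suffix after <K> is empty, so FOLLOW(<K>) ⊇ FOLLOW(<S>) = {$, q, r, s, v, w}; in <B>::=<S> <K> v, <K> is followed by v with FIRST {v}; in <K>::=<H> <K> <K> <F> (occurrence 1), <K> is followed by <K> <F> with FIRST {q, s, v, w}; in <K>::=<H> <K> <K> <F> (occurrence 2), <K> is followed by <F> with FIRST {q, w}. Thus FOLLOW(<K>) = {$, q, r, s, v, w}.
FOLLOW(<F>): in <F>::=<B> w <F> <S>, <F> is followed by <S> with FIRST {q, w}; in <K>::=<H> <K> <K> <F>, the suffix after <F> is empty, so FOLLOW(<F>) ⊇ FOLLOW(<K>) = {$, q, r, s, v, w}. Thus FOLLOW(<F>) = {$, q, r, s, v, w}.
FOLLOW(<B>): in <F>::=<B> w <F> <S>, <B> is followed by w <F> <S> with FIRST {w}; in <F>::=<S> r v <B>, the suffix after <B> is empty, so FOLLOW(<B>) ⊇ FOLLOW(<F>) = {$, q, r, s, v, w}; in <F>::=q <B> <B> q (occurrence 1), <B> is followed by <B> q with FIRST {q, w}; in <F>::=q <B> <B> q (occurrence 2), <B> is followed by q with FIRST {q}. Thus FOLLOW(<B>) = {$, q, r, s, v, w}.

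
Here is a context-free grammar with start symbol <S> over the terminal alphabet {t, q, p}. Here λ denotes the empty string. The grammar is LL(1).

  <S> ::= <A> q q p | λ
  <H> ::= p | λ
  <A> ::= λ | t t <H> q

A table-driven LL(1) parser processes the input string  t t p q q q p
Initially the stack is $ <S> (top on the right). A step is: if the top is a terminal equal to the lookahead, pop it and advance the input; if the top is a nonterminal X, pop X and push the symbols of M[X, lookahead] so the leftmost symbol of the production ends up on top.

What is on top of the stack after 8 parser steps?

step 1: stack=$ <S>  input=t t p q q q p $  — expand <S> ::= <A> q q p
step 2: stack=$ p q q <A>  input=t t p q q q p $  — expand <A> ::= t t <H> q
step 3: stack=$ p q q q <H> t t  input=t t p q q q p $  — match t
step 4: stack=$ p q q q <H> t  input=t p q q q p $  — match t
step 5: stack=$ p q q q <H>  input=p q q q p $  — expand <H> ::= p
step 6: stack=$ p q q q p  input=p q q q p $  — match p
step 7: stack=$ p q q q  input=q q q p $  — match q
step 8: stack=$ p q q  input=q q p $  — match q
Stack after step 8: $ p q (top = q).

q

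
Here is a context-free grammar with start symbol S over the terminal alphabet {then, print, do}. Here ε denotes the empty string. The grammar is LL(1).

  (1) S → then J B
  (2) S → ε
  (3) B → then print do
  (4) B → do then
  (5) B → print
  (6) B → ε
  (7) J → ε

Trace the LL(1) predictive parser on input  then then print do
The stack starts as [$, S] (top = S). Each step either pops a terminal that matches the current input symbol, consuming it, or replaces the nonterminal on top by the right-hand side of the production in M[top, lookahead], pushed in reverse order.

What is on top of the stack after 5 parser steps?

     Stack            Input                 Action
  1  $ S              then then print do $  expand S → then J B
  2  $ B J then       then then print do $  match then
  3  $ B J            then print do $       expand J → ε
  4  $ B              then print do $       expand B → then print do
  5  $ do print then  then print do $       match then
Stack after step 5: $ do print (top = print).

print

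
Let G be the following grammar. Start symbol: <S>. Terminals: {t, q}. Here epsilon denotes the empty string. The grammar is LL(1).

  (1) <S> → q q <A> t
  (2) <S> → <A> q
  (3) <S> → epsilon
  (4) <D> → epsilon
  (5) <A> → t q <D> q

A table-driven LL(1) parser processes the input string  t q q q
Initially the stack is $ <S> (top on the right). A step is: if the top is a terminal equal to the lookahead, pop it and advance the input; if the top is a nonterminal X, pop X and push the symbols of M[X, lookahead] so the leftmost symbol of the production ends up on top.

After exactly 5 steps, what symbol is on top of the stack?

step 1: stack=$ <S>  input=t q q q $  — expand <S> → <A> q
step 2: stack=$ q <A>  input=t q q q $  — expand <A> → t q <D> q
step 3: stack=$ q q <D> q t  input=t q q q $  — match t
step 4: stack=$ q q <D> q  input=q q q $  — match q
step 5: stack=$ q q <D>  input=q q $  — expand <D> → epsilon
Stack after step 5: $ q q (top = q).

q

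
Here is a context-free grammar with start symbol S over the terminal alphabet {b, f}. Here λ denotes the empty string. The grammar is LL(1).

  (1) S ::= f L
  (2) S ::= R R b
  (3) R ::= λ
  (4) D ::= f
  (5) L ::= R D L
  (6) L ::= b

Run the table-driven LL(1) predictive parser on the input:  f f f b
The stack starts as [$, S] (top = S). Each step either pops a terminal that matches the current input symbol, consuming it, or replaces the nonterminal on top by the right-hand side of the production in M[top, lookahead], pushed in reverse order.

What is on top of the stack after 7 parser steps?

R

     Stack    Input      Action
  1  $ S      f f f b $  expand S ::= f L
  2  $ L f    f f f b $  match f
  3  $ L      f f b $    expand L ::= R D L
  4  $ L D R  f f b $    expand R ::= λ
  5  $ L D    f f b $    expand D ::= f
  6  $ L f    f f b $    match f
  7  $ L      f b $      expand L ::= R D L
Stack after step 7: $ L D R (top = R).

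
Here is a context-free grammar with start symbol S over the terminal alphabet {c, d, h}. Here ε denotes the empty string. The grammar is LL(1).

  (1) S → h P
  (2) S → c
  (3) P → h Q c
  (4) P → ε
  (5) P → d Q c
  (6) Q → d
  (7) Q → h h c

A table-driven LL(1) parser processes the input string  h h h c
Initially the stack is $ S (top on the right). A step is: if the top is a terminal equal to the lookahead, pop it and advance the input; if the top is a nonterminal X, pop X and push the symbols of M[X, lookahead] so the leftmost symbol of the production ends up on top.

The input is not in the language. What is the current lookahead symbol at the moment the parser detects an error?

step 1: stack=$ S  input=h h h c $  — expand S → h P
step 2: stack=$ P h  input=h h h c $  — match h
step 3: stack=$ P  input=h h c $  — expand P → h Q c
step 4: stack=$ c Q h  input=h h c $  — match h
step 5: stack=$ c Q  input=h c $  — expand Q → h h c
step 6: stack=$ c c h h  input=h c $  — match h
step 7: stack=$ c c h  input=c $  — error: top is terminal h but lookahead is c

c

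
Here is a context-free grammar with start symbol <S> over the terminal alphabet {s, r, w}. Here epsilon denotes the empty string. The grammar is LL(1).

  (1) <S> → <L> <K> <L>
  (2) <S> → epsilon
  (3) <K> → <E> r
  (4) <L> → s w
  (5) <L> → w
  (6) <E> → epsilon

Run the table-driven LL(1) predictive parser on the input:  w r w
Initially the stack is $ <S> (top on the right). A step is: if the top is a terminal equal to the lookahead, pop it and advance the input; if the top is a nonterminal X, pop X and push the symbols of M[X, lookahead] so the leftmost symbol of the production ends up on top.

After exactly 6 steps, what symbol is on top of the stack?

     Stack          Input    Action
  1  $ <S>          w r w $  expand <S> → <L> <K> <L>
  2  $ <L> <K> <L>  w r w $  expand <L> → w
  3  $ <L> <K> w    w r w $  match w
  4  $ <L> <K>      r w $    expand <K> → <E> r
  5  $ <L> r <E>    r w $    expand <E> → epsilon
  6  $ <L> r        r w $    match r
Stack after step 6: $ <L> (top = <L>).

<L>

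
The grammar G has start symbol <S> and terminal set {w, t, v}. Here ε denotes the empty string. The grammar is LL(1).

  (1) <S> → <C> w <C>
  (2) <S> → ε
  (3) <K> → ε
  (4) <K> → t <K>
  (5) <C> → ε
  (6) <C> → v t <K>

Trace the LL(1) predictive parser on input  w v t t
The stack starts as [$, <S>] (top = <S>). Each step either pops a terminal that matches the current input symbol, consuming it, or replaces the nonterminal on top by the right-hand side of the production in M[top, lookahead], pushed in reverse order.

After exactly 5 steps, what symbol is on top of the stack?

t

step 1: stack=$ <S>  input=w v t t $  — expand <S> → <C> w <C>
step 2: stack=$ <C> w <C>  input=w v t t $  — expand <C> → ε
step 3: stack=$ <C> w  input=w v t t $  — match w
step 4: stack=$ <C>  input=v t t $  — expand <C> → v t <K>
step 5: stack=$ <K> t v  input=v t t $  — match v
Stack after step 5: $ <K> t (top = t).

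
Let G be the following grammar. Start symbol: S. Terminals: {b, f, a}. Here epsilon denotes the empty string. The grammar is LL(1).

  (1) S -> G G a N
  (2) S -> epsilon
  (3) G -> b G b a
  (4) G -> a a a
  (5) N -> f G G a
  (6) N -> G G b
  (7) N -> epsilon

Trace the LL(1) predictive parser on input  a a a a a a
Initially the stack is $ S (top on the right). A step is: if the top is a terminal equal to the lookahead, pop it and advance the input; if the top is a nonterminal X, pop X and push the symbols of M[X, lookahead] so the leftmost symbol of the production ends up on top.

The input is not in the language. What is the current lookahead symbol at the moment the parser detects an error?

step 1: stack=$ S  input=a a a a a a $  — expand S -> G G a N
step 2: stack=$ N a G G  input=a a a a a a $  — expand G -> a a a
step 3: stack=$ N a G a a a  input=a a a a a a $  — match a
step 4: stack=$ N a G a a  input=a a a a a $  — match a
step 5: stack=$ N a G a  input=a a a a $  — match a
step 6: stack=$ N a G  input=a a a $  — expand G -> a a a
step 7: stack=$ N a a a a  input=a a a $  — match a
step 8: stack=$ N a a a  input=a a $  — match a
step 9: stack=$ N a a  input=a $  — match a
step 10: stack=$ N a  input=$  — error: top is terminal a but lookahead is $

$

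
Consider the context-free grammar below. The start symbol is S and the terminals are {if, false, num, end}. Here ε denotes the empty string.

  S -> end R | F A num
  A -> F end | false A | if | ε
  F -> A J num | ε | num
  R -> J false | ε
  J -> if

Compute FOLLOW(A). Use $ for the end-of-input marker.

{if, num}

FIRST(J): from J->if we get {if}. So FIRST(J) = {if}.
FIRST(R): from R->J false we get {if}; from R->ε we get {ε}. So FIRST(R) = {ε, if}.
FIRST(S): from S->end R we get {end}; from S->F A num we get {end, false, if, num}. So FIRST(S) = {end, false, if, num}.
FIRST(A): from A->F end we get {end, false, if, num}; from A->false A we get {false}; from A->if we get {if}; from A->ε we get {ε}. So FIRST(A) = {ε, end, false, if, num}.
FIRST(F): from F->A J num we get {end, false, if, num}; from F->ε we get {ε}; from F->num we get {num}. So FIRST(F) = {ε, end, false, if, num}.
FOLLOW(S) includes $ since S is the start symbol.
FOLLOW(S): S appears on no right-hand side. Thus FOLLOW(S) = {$}.
FOLLOW(A): in S->F A num, A is followed by num with FIRST {num}; in A->false A, the suffix after A is empty (adds nothing new); in F->A J num, A is followed by J num with FIRST {if}. Thus FOLLOW(A) = {if, num}.
FOLLOW(F): in S->F A num, F is followed by A num with FIRST {end, false, if, num}; in A->F end, F is followed by end with FIRST {end}. Thus FOLLOW(F) = {end, false, if, num}.
FOLLOW(R): in S->end R, the suffix after R is empty, so FOLLOW(R) ⊇ FOLLOW(S) = {$}. Thus FOLLOW(R) = {$}.
FOLLOW(J): in F->A J num, J is followed by num with FIRST {num}; in R->J false, J is followed by false with FIRST {false}. Thus FOLLOW(J) = {false, num}.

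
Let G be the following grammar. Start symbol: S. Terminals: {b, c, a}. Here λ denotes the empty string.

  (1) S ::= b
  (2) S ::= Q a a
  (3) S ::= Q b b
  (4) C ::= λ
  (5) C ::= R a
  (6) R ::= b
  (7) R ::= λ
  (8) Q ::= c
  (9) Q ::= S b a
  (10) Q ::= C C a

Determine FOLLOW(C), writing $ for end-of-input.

{a, b}

FIRST(R): from R::=b we get {b}; from R::=λ we get {λ}. So FIRST(R) = {λ, b}.
FIRST(C): from C::=λ we get {λ}; from C::=R a we get {a, b}. So FIRST(C) = {λ, a, b}.
FIRST(S): from S::=b we get {b}; from S::=Q a a we get {a, b, c}; from S::=Q b b we get {a, b, c}. So FIRST(S) = {a, b, c}.
FIRST(Q): from Q::=c we get {c}; from Q::=S b a we get {a, b, c}; from Q::=C C a we get {a, b}. So FIRST(Q) = {a, b, c}.
FOLLOW(S) includes $ since S is the start symbol.
FOLLOW(S): in Q::=S b a, S is followed by b a with FIRST {b}. Thus FOLLOW(S) = {$, b}.
FOLLOW(C): in Q::=C C a (occurrence 1), C is followed by C a with FIRST {a, b}; in Q::=C C a (occurrence 2), C is followed by a with FIRST {a}. Thus FOLLOW(C) = {a, b}.
FOLLOW(R): in C::=R a, R is followed by a with FIRST {a}. Thus FOLLOW(R) = {a}.
FOLLOW(Q): in S::=Q a a, Q is followed by a a with FIRST {a}; in S::=Q b b, Q is followed by b b with FIRST {b}. Thus FOLLOW(Q) = {a, b}.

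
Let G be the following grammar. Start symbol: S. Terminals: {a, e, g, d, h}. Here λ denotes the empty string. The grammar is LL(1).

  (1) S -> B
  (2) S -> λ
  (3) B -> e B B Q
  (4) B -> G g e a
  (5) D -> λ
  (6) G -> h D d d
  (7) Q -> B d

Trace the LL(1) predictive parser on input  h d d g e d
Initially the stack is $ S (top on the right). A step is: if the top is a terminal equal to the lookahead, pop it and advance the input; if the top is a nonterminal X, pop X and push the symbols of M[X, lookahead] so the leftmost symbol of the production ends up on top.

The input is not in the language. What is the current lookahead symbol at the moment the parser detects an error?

      Stack            Input          Action
   1  $ S              h d d g e d $  expand S -> B
   2  $ B              h d d g e d $  expand B -> G g e a
   3  $ a e g G        h d d g e d $  expand G -> h D d d
   4  $ a e g d d D h  h d d g e d $  match h
   5  $ a e g d d D    d d g e d $    expand D -> λ
   6  $ a e g d d      d d g e d $    match d
   7  $ a e g d        d g e d $      match d
   8  $ a e g          g e d $        match g
   9  $ a e            e d $          match e
  10  $ a              d $            error: top is terminal a but lookahead is d

d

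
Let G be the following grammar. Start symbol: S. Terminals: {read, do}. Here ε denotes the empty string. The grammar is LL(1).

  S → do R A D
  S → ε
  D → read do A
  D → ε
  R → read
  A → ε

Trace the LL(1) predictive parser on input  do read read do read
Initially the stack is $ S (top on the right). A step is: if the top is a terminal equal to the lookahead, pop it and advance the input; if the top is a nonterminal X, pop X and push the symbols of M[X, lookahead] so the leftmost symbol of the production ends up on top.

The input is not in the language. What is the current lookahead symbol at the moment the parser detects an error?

step 1: stack=$ S  input=do read read do read $  — expand S → do R A D
step 2: stack=$ D A R do  input=do read read do read $  — match do
step 3: stack=$ D A R  input=read read do read $  — expand R → read
step 4: stack=$ D A read  input=read read do read $  — match read
step 5: stack=$ D A  input=read do read $  — expand A → ε
step 6: stack=$ D  input=read do read $  — expand D → read do A
step 7: stack=$ A do read  input=read do read $  — match read
step 8: stack=$ A do  input=do read $  — match do
step 9: stack=$ A  input=read $  — expand A → ε
step 10: stack=$  input=read $  — error: stack empty but input remains

read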